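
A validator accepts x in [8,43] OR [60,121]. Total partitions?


Valid ranges: [8,43] and [60,121]
Class 1: x < 8 — invalid
Class 2: 8 ≤ x ≤ 43 — valid
Class 3: 43 < x < 60 — invalid (gap between ranges)
Class 4: 60 ≤ x ≤ 121 — valid
Class 5: x > 121 — invalid
Total equivalence classes: 5

5 equivalence classes


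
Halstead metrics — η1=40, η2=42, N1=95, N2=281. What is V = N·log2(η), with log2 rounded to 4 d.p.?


Formula: V = N * log2(η), where N = N1 + N2 and η = η1 + η2
η = 40 + 42 = 82
N = 95 + 281 = 376
log2(82) ≈ 6.3576
V = 376 * 6.3576 = 2390.46

2390.46


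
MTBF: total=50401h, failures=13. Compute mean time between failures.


Formula: MTBF = Total operating time / Number of failures
MTBF = 50401 / 13
MTBF = 3877.0 hours

3877.0 hours


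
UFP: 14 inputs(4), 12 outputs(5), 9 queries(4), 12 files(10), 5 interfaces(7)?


UFP = EI*4 + EO*5 + EQ*4 + ILF*10 + EIF*7
UFP = 14*4 + 12*5 + 9*4 + 12*10 + 5*7
UFP = 56 + 60 + 36 + 120 + 35
UFP = 307

307


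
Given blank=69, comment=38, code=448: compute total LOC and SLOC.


Total LOC = blank + comment + code
Total LOC = 69 + 38 + 448 = 555
SLOC (source only) = code = 448

Total LOC: 555, SLOC: 448


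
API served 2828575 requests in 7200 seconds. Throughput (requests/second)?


Formula: throughput = requests / seconds
throughput = 2828575 / 7200
throughput = 392.86 requests/second

392.86 requests/second


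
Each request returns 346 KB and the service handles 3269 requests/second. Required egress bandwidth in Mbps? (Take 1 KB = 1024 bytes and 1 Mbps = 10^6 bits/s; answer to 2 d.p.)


Formula: Mbps = payload_bytes * RPS * 8 / 1e6
Payload per request = 346 KB = 346 * 1024 = 354304 bytes
Total bytes/sec = 354304 * 3269 = 1158219776
Total bits/sec = 1158219776 * 8 = 9265758208
Mbps = 9265758208 / 1e6 = 9265.76

9265.76 Mbps


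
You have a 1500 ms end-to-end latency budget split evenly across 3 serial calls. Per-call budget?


Formula: per_stage = total_budget / stages
per_stage = 1500 / 3
per_stage = 500.0 ms

500.0 ms


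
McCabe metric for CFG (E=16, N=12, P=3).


Formula: V(G) = E - N + 2P
V(G) = 16 - 12 + 2*3
V(G) = 4 + 6
V(G) = 10

10


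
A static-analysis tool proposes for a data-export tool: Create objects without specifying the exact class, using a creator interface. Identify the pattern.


This matches the Factory Method pattern

Factory Method


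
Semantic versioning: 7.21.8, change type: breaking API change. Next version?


Current: 7.21.8
Change category: 'breaking API change' → major bump
SemVer rule: major bump → increment MAJOR, reset MINOR and PATCH to 0
New: 8.0.0

8.0.0


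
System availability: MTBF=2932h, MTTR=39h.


Availability = MTBF / (MTBF + MTTR)
Availability = 2932 / (2932 + 39)
Availability = 2932 / 2971
Availability = 98.6873%

98.6873%


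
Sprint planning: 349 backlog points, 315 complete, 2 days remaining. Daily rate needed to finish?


Formula: Required rate = Remaining points / Days left
Remaining = 349 - 315 = 34 points
Required rate = 34 / 2 = 17.0 points/day

17.0 points/day


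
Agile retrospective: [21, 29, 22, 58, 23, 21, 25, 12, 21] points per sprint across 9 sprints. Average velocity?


Formula: Avg velocity = Total points / Number of sprints
Points: [21, 29, 22, 58, 23, 21, 25, 12, 21]
Sum = 21 + 29 + 22 + 58 + 23 + 21 + 25 + 12 + 21 = 232
Avg velocity = 232 / 9 = 25.78 points/sprint

25.78 points/sprint


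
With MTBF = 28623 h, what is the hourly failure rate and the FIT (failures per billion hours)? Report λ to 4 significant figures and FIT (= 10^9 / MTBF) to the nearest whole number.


Formula: λ = 1 / MTBF; FIT = λ × 1e9 = 1e9 / MTBF
λ = 1 / 28623 ≈ 3.494e-05 failures/hour
FIT = 1e9 / 28623 ≈ 34937 failures per 1e9 hours (nearest whole number)

λ = 3.494e-05 /h, FIT = 34937


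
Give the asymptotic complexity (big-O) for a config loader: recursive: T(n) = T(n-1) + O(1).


Reasoning: linear recursion with constant work per frame
Complexity: O(n)

O(n)


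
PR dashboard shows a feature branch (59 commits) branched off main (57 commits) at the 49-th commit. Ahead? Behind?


Common ancestor: commit #49
feature commits after divergence: 59 - 49 = 10
main commits after divergence: 57 - 49 = 8
feature is 10 commits ahead of main
main is 8 commits ahead of feature

feature ahead: 10, main ahead: 8


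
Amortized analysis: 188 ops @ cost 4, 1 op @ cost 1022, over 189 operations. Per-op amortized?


Formula: Amortized cost = Total cost / Operations
Total cost = (188 * 4) + (1 * 1022)
Total cost = 752 + 1022 = 1774
Amortized = 1774 / 189 = 9.3862

9.3862


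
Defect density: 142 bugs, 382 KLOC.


Defect density = defects / KLOC
Defect density = 142 / 382
Defect density = 0.372 defects/KLOC

0.372 defects/KLOC


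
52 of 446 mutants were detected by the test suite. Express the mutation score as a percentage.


Mutation score = killed / total * 100
Mutation score = 52 / 446 * 100
Mutation score = 11.66%

11.66%


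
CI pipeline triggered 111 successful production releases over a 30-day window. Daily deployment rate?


Formula: deployments per day = releases / days
= 111 / 30
= 3.7 deploys/day
(equivalently, 25.9 deploys/week)

3.7 deploys/day


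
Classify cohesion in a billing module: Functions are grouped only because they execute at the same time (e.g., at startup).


Reasoning: Related by timing only
Type: Temporal cohesion

Temporal cohesion


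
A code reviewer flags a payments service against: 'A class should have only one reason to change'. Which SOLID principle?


This describes the Single Responsibility Principle (SRP)

Single Responsibility Principle (SRP)


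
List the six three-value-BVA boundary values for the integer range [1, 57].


Range: [1, 57]
Boundaries: just below min, min, min+1, max-1, max, just above max
Values: [0, 1, 2, 56, 57, 58]

[0, 1, 2, 56, 57, 58]


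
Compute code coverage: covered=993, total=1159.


Coverage = covered / total * 100
Coverage = 993 / 1159 * 100
Coverage = 85.68%

85.68%


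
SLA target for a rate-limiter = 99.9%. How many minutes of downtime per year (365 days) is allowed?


Formula: allowed downtime = period * (100 - SLA) / 100
Period (year (365 days)) = 525600 minutes
Unavailability fraction = (100 - 99.9) / 100
Allowed downtime = 525600 * (100 - 99.9) / 100
Allowed downtime = 525.6 minutes

525.6 minutes


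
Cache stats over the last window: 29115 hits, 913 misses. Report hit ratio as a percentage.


Formula: hit rate = hits / (hits + misses) * 100
hit rate = 29115 / (29115 + 913) * 100
hit rate = 29115 / 30028 * 100
hit rate = 96.96%

96.96%


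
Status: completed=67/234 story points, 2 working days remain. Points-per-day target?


Formula: Required rate = Remaining points / Days left
Remaining = 234 - 67 = 167 points
Required rate = 167 / 2 = 83.5 points/day

83.5 points/day


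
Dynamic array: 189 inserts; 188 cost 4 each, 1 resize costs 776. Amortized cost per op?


Formula: Amortized cost = Total cost / Operations
Total cost = (188 * 4) + (1 * 776)
Total cost = 752 + 776 = 1528
Amortized = 1528 / 189 = 8.0847

8.0847


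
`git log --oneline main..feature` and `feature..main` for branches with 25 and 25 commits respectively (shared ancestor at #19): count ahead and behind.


Common ancestor: commit #19
feature commits after divergence: 25 - 19 = 6
main commits after divergence: 25 - 19 = 6
feature is 6 commits ahead of main
main is 6 commits ahead of feature

feature ahead: 6, main ahead: 6


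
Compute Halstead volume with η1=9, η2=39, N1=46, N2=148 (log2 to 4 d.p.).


Formula: V = N * log2(η), where N = N1 + N2 and η = η1 + η2
η = 9 + 39 = 48
N = 46 + 148 = 194
log2(48) ≈ 5.5850
V = 194 * 5.5850 = 1083.49

1083.49


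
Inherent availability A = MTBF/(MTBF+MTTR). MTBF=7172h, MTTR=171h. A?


Availability = MTBF / (MTBF + MTTR)
Availability = 7172 / (7172 + 171)
Availability = 7172 / 7343
Availability = 97.6713%

97.6713%


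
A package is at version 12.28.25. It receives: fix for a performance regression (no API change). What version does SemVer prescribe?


Current: 12.28.25
Change category: 'fix for a performance regression (no API change)' → patch bump
SemVer rule: patch bump → increment PATCH (MAJOR and MINOR unchanged)
New: 12.28.26

12.28.26


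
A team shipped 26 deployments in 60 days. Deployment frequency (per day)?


Formula: deployments per day = releases / days
= 26 / 60
= 0.433 deploys/day
(equivalently, 3.03 deploys/week)

0.433 deploys/day


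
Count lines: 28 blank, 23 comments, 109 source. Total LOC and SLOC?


Total LOC = blank + comment + code
Total LOC = 28 + 23 + 109 = 160
SLOC (source only) = code = 109

Total LOC: 160, SLOC: 109


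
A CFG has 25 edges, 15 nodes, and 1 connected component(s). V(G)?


Formula: V(G) = E - N + 2P
V(G) = 25 - 15 + 2*1
V(G) = 10 + 2
V(G) = 12

12


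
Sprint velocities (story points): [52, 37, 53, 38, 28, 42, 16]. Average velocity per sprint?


Formula: Avg velocity = Total points / Number of sprints
Points: [52, 37, 53, 38, 28, 42, 16]
Sum = 52 + 37 + 53 + 38 + 28 + 42 + 16 = 266
Avg velocity = 266 / 7 = 38.0 points/sprint

38.0 points/sprint


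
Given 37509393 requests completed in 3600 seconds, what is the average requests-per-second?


Formula: throughput = requests / seconds
throughput = 37509393 / 3600
throughput = 10419.28 requests/second

10419.28 requests/second


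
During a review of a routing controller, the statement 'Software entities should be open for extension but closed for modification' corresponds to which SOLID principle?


This describes the Open/Closed Principle (OCP)

Open/Closed Principle (OCP)


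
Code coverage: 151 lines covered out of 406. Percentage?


Coverage = covered / total * 100
Coverage = 151 / 406 * 100
Coverage = 37.19%

37.19%


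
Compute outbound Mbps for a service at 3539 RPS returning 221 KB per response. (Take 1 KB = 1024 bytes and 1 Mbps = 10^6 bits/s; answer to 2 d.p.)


Formula: Mbps = payload_bytes * RPS * 8 / 1e6
Payload per request = 221 KB = 221 * 1024 = 226304 bytes
Total bytes/sec = 226304 * 3539 = 800889856
Total bits/sec = 800889856 * 8 = 6407118848
Mbps = 6407118848 / 1e6 = 6407.12

6407.12 Mbps


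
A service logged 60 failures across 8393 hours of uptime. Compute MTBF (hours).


Formula: MTBF = Total operating time / Number of failures
MTBF = 8393 / 60
MTBF = 139.88 hours

139.88 hours


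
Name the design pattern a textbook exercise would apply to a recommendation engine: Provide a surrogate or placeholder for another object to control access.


This matches the Proxy pattern

Proxy


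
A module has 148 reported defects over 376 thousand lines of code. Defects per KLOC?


Defect density = defects / KLOC
Defect density = 148 / 376
Defect density = 0.394 defects/KLOC

0.394 defects/KLOC


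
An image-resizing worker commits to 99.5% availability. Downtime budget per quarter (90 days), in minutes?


Formula: allowed downtime = period * (100 - SLA) / 100
Period (quarter (90 days)) = 129600 minutes
Unavailability fraction = (100 - 99.5) / 100
Allowed downtime = 129600 * (100 - 99.5) / 100
Allowed downtime = 648.0 minutes

648.0 minutes


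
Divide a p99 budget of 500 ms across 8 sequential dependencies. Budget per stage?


Formula: per_stage = total_budget / stages
per_stage = 500 / 8
per_stage = 62.5 ms

62.5 ms


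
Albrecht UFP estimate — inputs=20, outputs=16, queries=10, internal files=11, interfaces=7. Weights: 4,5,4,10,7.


UFP = EI*4 + EO*5 + EQ*4 + ILF*10 + EIF*7
UFP = 20*4 + 16*5 + 10*4 + 11*10 + 7*7
UFP = 80 + 80 + 40 + 110 + 49
UFP = 359

359


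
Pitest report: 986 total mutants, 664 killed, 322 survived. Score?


Mutation score = killed / total * 100
Mutation score = 664 / 986 * 100
Mutation score = 67.34%

67.34%


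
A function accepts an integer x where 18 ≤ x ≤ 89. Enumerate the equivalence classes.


Valid range: [18, 89]
Class 1: x < 18 — invalid
Class 2: 18 ≤ x ≤ 89 — valid
Class 3: x > 89 — invalid
Total equivalence classes: 3

3 equivalence classes


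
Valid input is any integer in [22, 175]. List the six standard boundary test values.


Range: [22, 175]
Boundaries: just below min, min, min+1, max-1, max, just above max
Values: [21, 22, 23, 174, 175, 176]

[21, 22, 23, 174, 175, 176]


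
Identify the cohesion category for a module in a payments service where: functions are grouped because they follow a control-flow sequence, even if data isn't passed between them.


Reasoning: Grouped by order of execution within a routine, not by data flow
Type: Procedural cohesion

Procedural cohesion


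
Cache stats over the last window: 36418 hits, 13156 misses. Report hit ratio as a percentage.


Formula: hit rate = hits / (hits + misses) * 100
hit rate = 36418 / (36418 + 13156) * 100
hit rate = 36418 / 49574 * 100
hit rate = 73.46%

73.46%


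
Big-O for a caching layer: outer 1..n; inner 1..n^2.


Reasoning: n times n^2
Complexity: O(n^3)

O(n^3)


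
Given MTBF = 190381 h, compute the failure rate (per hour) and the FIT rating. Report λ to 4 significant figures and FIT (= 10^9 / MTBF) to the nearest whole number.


Formula: λ = 1 / MTBF; FIT = λ × 1e9 = 1e9 / MTBF
λ = 1 / 190381 ≈ 5.253e-06 failures/hour
FIT = 1e9 / 190381 ≈ 5253 failures per 1e9 hours (nearest whole number)

λ = 5.253e-06 /h, FIT = 5253


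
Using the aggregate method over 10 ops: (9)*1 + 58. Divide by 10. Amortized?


Formula: Amortized cost = Total cost / Operations
Total cost = (9 * 1) + (1 * 58)
Total cost = 9 + 58 = 67
Amortized = 67 / 10 = 6.7

6.7


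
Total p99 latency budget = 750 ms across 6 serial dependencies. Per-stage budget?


Formula: per_stage = total_budget / stages
per_stage = 750 / 6
per_stage = 125.0 ms

125.0 ms


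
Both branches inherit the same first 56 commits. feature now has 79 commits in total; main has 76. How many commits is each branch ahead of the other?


Common ancestor: commit #56
feature commits after divergence: 79 - 56 = 23
main commits after divergence: 76 - 56 = 20
feature is 23 commits ahead of main
main is 20 commits ahead of feature

feature ahead: 23, main ahead: 20


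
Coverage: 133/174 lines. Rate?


Coverage = covered / total * 100
Coverage = 133 / 174 * 100
Coverage = 76.44%

76.44%


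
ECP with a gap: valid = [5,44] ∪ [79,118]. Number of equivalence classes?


Valid ranges: [5,44] and [79,118]
Class 1: x < 5 — invalid
Class 2: 5 ≤ x ≤ 44 — valid
Class 3: 44 < x < 79 — invalid (gap between ranges)
Class 4: 79 ≤ x ≤ 118 — valid
Class 5: x > 118 — invalid
Total equivalence classes: 5

5 equivalence classes


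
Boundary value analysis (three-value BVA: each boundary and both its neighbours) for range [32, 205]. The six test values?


Range: [32, 205]
Boundaries: just below min, min, min+1, max-1, max, just above max
Values: [31, 32, 33, 204, 205, 206]

[31, 32, 33, 204, 205, 206]


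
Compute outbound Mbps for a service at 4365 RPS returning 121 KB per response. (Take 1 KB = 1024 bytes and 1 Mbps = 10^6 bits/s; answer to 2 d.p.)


Formula: Mbps = payload_bytes * RPS * 8 / 1e6
Payload per request = 121 KB = 121 * 1024 = 123904 bytes
Total bytes/sec = 123904 * 4365 = 540840960
Total bits/sec = 540840960 * 8 = 4326727680
Mbps = 4326727680 / 1e6 = 4326.73

4326.73 Mbps


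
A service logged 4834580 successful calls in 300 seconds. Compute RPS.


Formula: throughput = requests / seconds
throughput = 4834580 / 300
throughput = 16115.27 requests/second

16115.27 requests/second


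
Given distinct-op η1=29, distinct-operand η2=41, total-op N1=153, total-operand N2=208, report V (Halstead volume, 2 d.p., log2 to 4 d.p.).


Formula: V = N * log2(η), where N = N1 + N2 and η = η1 + η2
η = 29 + 41 = 70
N = 153 + 208 = 361
log2(70) ≈ 6.1293
V = 361 * 6.1293 = 2212.68

2212.68


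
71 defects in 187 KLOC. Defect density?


Defect density = defects / KLOC
Defect density = 71 / 187
Defect density = 0.38 defects/KLOC

0.38 defects/KLOC


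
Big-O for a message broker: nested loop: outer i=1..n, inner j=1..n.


Reasoning: n iterations times n iterations
Complexity: O(n^2)

O(n^2)


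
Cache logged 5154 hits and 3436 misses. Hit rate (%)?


Formula: hit rate = hits / (hits + misses) * 100
hit rate = 5154 / (5154 + 3436) * 100
hit rate = 5154 / 8590 * 100
hit rate = 60.0%

60.0%


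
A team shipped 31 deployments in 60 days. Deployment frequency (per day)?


Formula: deployments per day = releases / days
= 31 / 60
= 0.517 deploys/day
(equivalently, 3.62 deploys/week)

0.517 deploys/day


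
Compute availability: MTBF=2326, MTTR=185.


Availability = MTBF / (MTBF + MTTR)
Availability = 2326 / (2326 + 185)
Availability = 2326 / 2511
Availability = 92.6324%

92.6324%


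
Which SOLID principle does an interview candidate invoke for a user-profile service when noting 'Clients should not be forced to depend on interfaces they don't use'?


This describes the Interface Segregation Principle (ISP)

Interface Segregation Principle (ISP)


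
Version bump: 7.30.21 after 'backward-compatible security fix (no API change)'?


Current: 7.30.21
Change category: 'backward-compatible security fix (no API change)' → patch bump
SemVer rule: patch bump → increment PATCH (MAJOR and MINOR unchanged)
New: 7.30.22

7.30.22


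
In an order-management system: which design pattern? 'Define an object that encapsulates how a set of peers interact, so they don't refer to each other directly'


This matches the Mediator pattern

Mediator


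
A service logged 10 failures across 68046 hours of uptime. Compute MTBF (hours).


Formula: MTBF = Total operating time / Number of failures
MTBF = 68046 / 10
MTBF = 6804.6 hours

6804.6 hours


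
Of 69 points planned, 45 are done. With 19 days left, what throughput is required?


Formula: Required rate = Remaining points / Days left
Remaining = 69 - 45 = 24 points
Required rate = 24 / 19 = 1.26 points/day

1.26 points/day


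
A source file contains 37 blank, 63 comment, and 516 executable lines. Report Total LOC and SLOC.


Total LOC = blank + comment + code
Total LOC = 37 + 63 + 516 = 616
SLOC (source only) = code = 516

Total LOC: 616, SLOC: 516


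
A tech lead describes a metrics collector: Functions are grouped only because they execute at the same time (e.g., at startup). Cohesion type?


Reasoning: Related by timing only
Type: Temporal cohesion

Temporal cohesion


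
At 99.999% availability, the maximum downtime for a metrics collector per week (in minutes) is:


Formula: allowed downtime = period * (100 - SLA) / 100
Period (week) = 10080 minutes
Unavailability fraction = (100 - 99.999) / 100
Allowed downtime = 10080 * (100 - 99.999) / 100
Allowed downtime = 0.1008 minutes

0.1008 minutes


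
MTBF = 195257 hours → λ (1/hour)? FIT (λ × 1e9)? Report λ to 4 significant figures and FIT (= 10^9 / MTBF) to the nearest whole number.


Formula: λ = 1 / MTBF; FIT = λ × 1e9 = 1e9 / MTBF
λ = 1 / 195257 ≈ 5.121e-06 failures/hour
FIT = 1e9 / 195257 ≈ 5121 failures per 1e9 hours (nearest whole number)

λ = 5.121e-06 /h, FIT = 5121


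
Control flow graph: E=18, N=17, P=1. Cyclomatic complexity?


Formula: V(G) = E - N + 2P
V(G) = 18 - 17 + 2*1
V(G) = 1 + 2
V(G) = 3

3


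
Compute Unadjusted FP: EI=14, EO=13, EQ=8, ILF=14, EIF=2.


UFP = EI*4 + EO*5 + EQ*4 + ILF*10 + EIF*7
UFP = 14*4 + 13*5 + 8*4 + 14*10 + 2*7
UFP = 56 + 65 + 32 + 140 + 14
UFP = 307

307


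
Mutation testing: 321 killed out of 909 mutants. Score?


Mutation score = killed / total * 100
Mutation score = 321 / 909 * 100
Mutation score = 35.31%

35.31%


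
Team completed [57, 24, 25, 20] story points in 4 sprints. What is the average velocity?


Formula: Avg velocity = Total points / Number of sprints
Points: [57, 24, 25, 20]
Sum = 57 + 24 + 25 + 20 = 126
Avg velocity = 126 / 4 = 31.5 points/sprint

31.5 points/sprint


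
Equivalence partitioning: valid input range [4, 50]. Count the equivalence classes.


Valid range: [4, 50]
Class 1: x < 4 — invalid
Class 2: 4 ≤ x ≤ 50 — valid
Class 3: x > 50 — invalid
Total equivalence classes: 3

3 equivalence classes


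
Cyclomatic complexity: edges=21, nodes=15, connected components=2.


Formula: V(G) = E - N + 2P
V(G) = 21 - 15 + 2*2
V(G) = 6 + 4
V(G) = 10

10


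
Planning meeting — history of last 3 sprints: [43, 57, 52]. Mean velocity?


Formula: Avg velocity = Total points / Number of sprints
Points: [43, 57, 52]
Sum = 43 + 57 + 52 = 152
Avg velocity = 152 / 3 = 50.67 points/sprint

50.67 points/sprint


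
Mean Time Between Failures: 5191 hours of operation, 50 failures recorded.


Formula: MTBF = Total operating time / Number of failures
MTBF = 5191 / 50
MTBF = 103.82 hours

103.82 hours


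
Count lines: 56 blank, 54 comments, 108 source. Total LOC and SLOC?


Total LOC = blank + comment + code
Total LOC = 56 + 54 + 108 = 218
SLOC (source only) = code = 108

Total LOC: 218, SLOC: 108


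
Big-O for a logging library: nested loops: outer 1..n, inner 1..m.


Reasoning: product of independent bounds
Complexity: O(n*m)

O(n*m)


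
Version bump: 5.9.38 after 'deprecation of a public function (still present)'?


Current: 5.9.38
Change category: 'deprecation of a public function (still present)' → minor bump
SemVer rule: minor bump → increment MINOR, reset PATCH to 0 (MAJOR unchanged)
New: 5.10.0

5.10.0


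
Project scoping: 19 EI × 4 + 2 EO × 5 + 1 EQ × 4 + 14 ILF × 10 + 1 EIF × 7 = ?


UFP = EI*4 + EO*5 + EQ*4 + ILF*10 + EIF*7
UFP = 19*4 + 2*5 + 1*4 + 14*10 + 1*7
UFP = 76 + 10 + 4 + 140 + 7
UFP = 237

237


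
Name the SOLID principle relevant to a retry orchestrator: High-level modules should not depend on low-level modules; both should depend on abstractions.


This describes the Dependency Inversion Principle (DIP)

Dependency Inversion Principle (DIP)


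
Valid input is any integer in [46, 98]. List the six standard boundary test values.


Range: [46, 98]
Boundaries: just below min, min, min+1, max-1, max, just above max
Values: [45, 46, 47, 97, 98, 99]

[45, 46, 47, 97, 98, 99]


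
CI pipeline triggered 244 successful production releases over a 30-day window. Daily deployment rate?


Formula: deployments per day = releases / days
= 244 / 30
= 8.133 deploys/day
(equivalently, 56.93 deploys/week)

8.133 deploys/day


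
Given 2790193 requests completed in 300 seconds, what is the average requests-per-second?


Formula: throughput = requests / seconds
throughput = 2790193 / 300
throughput = 9300.64 requests/second

9300.64 requests/second


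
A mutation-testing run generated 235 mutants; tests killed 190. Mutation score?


Mutation score = killed / total * 100
Mutation score = 190 / 235 * 100
Mutation score = 80.85%

80.85%


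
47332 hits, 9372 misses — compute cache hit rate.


Formula: hit rate = hits / (hits + misses) * 100
hit rate = 47332 / (47332 + 9372) * 100
hit rate = 47332 / 56704 * 100
hit rate = 83.47%

83.47%


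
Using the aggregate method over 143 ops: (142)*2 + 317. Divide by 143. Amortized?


Formula: Amortized cost = Total cost / Operations
Total cost = (142 * 2) + (1 * 317)
Total cost = 284 + 317 = 601
Amortized = 601 / 143 = 4.2028

4.2028


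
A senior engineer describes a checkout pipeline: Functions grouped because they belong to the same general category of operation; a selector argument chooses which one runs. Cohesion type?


Reasoning: Grouped by category of activity, not by data or sequence
Type: Logical cohesion

Logical cohesion


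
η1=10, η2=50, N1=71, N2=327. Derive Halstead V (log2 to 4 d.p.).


Formula: V = N * log2(η), where N = N1 + N2 and η = η1 + η2
η = 10 + 50 = 60
N = 71 + 327 = 398
log2(60) ≈ 5.9069
V = 398 * 5.9069 = 2350.95

2350.95


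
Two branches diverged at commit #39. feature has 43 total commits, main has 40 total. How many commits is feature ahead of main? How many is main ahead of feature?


Common ancestor: commit #39
feature commits after divergence: 43 - 39 = 4
main commits after divergence: 40 - 39 = 1
feature is 4 commits ahead of main
main is 1 commits ahead of feature

feature ahead: 4, main ahead: 1


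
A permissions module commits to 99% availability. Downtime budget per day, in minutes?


Formula: allowed downtime = period * (100 - SLA) / 100
Period (day) = 1440 minutes
Unavailability fraction = (100 - 99.0) / 100
Allowed downtime = 1440 * (100 - 99.0) / 100
Allowed downtime = 14.4 minutes

14.4 minutes


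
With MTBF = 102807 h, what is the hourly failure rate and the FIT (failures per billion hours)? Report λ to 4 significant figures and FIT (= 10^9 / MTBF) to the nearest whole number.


Formula: λ = 1 / MTBF; FIT = λ × 1e9 = 1e9 / MTBF
λ = 1 / 102807 ≈ 9.727e-06 failures/hour
FIT = 1e9 / 102807 ≈ 9727 failures per 1e9 hours (nearest whole number)

λ = 9.727e-06 /h, FIT = 9727


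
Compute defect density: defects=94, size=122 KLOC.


Defect density = defects / KLOC
Defect density = 94 / 122
Defect density = 0.77 defects/KLOC

0.77 defects/KLOC


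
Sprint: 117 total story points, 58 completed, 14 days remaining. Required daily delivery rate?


Formula: Required rate = Remaining points / Days left
Remaining = 117 - 58 = 59 points
Required rate = 59 / 14 = 4.21 points/day

4.21 points/day


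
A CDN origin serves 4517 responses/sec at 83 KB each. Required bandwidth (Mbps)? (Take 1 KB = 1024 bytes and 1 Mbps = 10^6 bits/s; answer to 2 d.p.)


Formula: Mbps = payload_bytes * RPS * 8 / 1e6
Payload per request = 83 KB = 83 * 1024 = 84992 bytes
Total bytes/sec = 84992 * 4517 = 383908864
Total bits/sec = 383908864 * 8 = 3071270912
Mbps = 3071270912 / 1e6 = 3071.27

3071.27 Mbps


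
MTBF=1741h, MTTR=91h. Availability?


Availability = MTBF / (MTBF + MTTR)
Availability = 1741 / (1741 + 91)
Availability = 1741 / 1832
Availability = 95.0328%

95.0328%


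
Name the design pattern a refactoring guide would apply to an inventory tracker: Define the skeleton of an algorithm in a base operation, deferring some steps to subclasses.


This matches the Template Method pattern

Template Method


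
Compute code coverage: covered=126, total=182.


Coverage = covered / total * 100
Coverage = 126 / 182 * 100
Coverage = 69.23%

69.23%


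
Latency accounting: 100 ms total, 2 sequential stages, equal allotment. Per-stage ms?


Formula: per_stage = total_budget / stages
per_stage = 100 / 2
per_stage = 50.0 ms

50.0 ms


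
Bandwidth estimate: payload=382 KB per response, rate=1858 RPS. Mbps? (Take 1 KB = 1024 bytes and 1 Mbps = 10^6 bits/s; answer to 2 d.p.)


Formula: Mbps = payload_bytes * RPS * 8 / 1e6
Payload per request = 382 KB = 382 * 1024 = 391168 bytes
Total bytes/sec = 391168 * 1858 = 726790144
Total bits/sec = 726790144 * 8 = 5814321152
Mbps = 5814321152 / 1e6 = 5814.32

5814.32 Mbps


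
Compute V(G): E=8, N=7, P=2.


Formula: V(G) = E - N + 2P
V(G) = 8 - 7 + 2*2
V(G) = 1 + 4
V(G) = 5

5


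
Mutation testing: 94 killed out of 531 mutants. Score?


Mutation score = killed / total * 100
Mutation score = 94 / 531 * 100
Mutation score = 17.7%

17.7%


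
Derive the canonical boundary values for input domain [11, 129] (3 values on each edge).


Range: [11, 129]
Boundaries: just below min, min, min+1, max-1, max, just above max
Values: [10, 11, 12, 128, 129, 130]

[10, 11, 12, 128, 129, 130]


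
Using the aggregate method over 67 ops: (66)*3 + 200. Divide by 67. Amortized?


Formula: Amortized cost = Total cost / Operations
Total cost = (66 * 3) + (1 * 200)
Total cost = 198 + 200 = 398
Amortized = 398 / 67 = 5.9403

5.9403


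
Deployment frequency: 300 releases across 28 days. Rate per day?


Formula: deployments per day = releases / days
= 300 / 28
= 10.714 deploys/day
(equivalently, 75.0 deploys/week)

10.714 deploys/day


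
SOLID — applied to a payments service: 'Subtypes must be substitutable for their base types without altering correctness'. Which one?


This describes the Liskov Substitution Principle (LSP)

Liskov Substitution Principle (LSP)


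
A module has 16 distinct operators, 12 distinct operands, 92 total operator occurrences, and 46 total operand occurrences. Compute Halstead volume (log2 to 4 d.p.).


Formula: V = N * log2(η), where N = N1 + N2 and η = η1 + η2
η = 16 + 12 = 28
N = 92 + 46 = 138
log2(28) ≈ 4.8074
V = 138 * 4.8074 = 663.42

663.42


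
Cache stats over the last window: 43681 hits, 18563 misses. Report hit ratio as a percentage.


Formula: hit rate = hits / (hits + misses) * 100
hit rate = 43681 / (43681 + 18563) * 100
hit rate = 43681 / 62244 * 100
hit rate = 70.18%

70.18%


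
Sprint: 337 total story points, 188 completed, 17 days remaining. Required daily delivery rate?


Formula: Required rate = Remaining points / Days left
Remaining = 337 - 188 = 149 points
Required rate = 149 / 17 = 8.76 points/day

8.76 points/day


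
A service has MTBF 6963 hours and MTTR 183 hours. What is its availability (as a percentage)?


Availability = MTBF / (MTBF + MTTR)
Availability = 6963 / (6963 + 183)
Availability = 6963 / 7146
Availability = 97.4391%

97.4391%


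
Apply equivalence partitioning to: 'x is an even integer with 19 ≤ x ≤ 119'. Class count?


Constraint: even integers in [19, 119]
Class 1: x < 19 — out-of-range invalid
Class 2: x in [19,119] but odd — wrong type invalid
Class 3: x in [19,119] and even — valid
Class 4: x > 119 — out-of-range invalid
Total equivalence classes: 4

4 equivalence classes


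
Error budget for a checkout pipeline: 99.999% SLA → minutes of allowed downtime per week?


Formula: allowed downtime = period * (100 - SLA) / 100
Period (week) = 10080 minutes
Unavailability fraction = (100 - 99.999) / 100
Allowed downtime = 10080 * (100 - 99.999) / 100
Allowed downtime = 0.1008 minutes

0.1008 minutes


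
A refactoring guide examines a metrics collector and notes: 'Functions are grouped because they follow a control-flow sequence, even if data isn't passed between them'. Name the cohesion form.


Reasoning: Grouped by order of execution within a routine, not by data flow
Type: Procedural cohesion

Procedural cohesion


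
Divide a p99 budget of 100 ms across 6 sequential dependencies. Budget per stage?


Formula: per_stage = total_budget / stages
per_stage = 100 / 6
per_stage = 16.67 ms

16.67 ms


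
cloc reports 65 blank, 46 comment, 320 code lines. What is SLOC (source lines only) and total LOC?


Total LOC = blank + comment + code
Total LOC = 65 + 46 + 320 = 431
SLOC (source only) = code = 320

Total LOC: 431, SLOC: 320


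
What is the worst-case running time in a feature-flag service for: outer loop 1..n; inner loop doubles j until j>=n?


Reasoning: linear outer times logarithmic inner
Complexity: O(n log n)

O(n log n)


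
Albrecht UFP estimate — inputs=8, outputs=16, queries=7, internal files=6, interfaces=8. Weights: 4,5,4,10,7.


UFP = EI*4 + EO*5 + EQ*4 + ILF*10 + EIF*7
UFP = 8*4 + 16*5 + 7*4 + 6*10 + 8*7
UFP = 32 + 80 + 28 + 60 + 56
UFP = 256

256


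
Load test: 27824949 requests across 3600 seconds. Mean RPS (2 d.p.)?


Formula: throughput = requests / seconds
throughput = 27824949 / 3600
throughput = 7729.15 requests/second

7729.15 requests/second


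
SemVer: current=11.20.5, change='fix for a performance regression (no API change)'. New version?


Current: 11.20.5
Change category: 'fix for a performance regression (no API change)' → patch bump
SemVer rule: patch bump → increment PATCH (MAJOR and MINOR unchanged)
New: 11.20.6

11.20.6


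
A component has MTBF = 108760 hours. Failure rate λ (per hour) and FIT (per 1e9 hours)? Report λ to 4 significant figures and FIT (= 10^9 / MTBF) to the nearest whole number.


Formula: λ = 1 / MTBF; FIT = λ × 1e9 = 1e9 / MTBF
λ = 1 / 108760 ≈ 9.195e-06 failures/hour
FIT = 1e9 / 108760 ≈ 9195 failures per 1e9 hours (nearest whole number)

λ = 9.195e-06 /h, FIT = 9195


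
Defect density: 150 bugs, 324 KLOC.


Defect density = defects / KLOC
Defect density = 150 / 324
Defect density = 0.463 defects/KLOC

0.463 defects/KLOC


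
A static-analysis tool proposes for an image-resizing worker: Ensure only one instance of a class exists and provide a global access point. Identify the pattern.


This matches the Singleton pattern

Singleton


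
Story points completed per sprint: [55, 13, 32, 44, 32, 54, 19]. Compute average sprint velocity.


Formula: Avg velocity = Total points / Number of sprints
Points: [55, 13, 32, 44, 32, 54, 19]
Sum = 55 + 13 + 32 + 44 + 32 + 54 + 19 = 249
Avg velocity = 249 / 7 = 35.57 points/sprint

35.57 points/sprint


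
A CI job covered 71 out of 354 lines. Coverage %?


Coverage = covered / total * 100
Coverage = 71 / 354 * 100
Coverage = 20.06%

20.06%


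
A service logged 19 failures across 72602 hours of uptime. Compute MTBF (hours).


Formula: MTBF = Total operating time / Number of failures
MTBF = 72602 / 19
MTBF = 3821.16 hours

3821.16 hours


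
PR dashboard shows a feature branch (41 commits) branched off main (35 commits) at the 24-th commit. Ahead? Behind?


Common ancestor: commit #24
feature commits after divergence: 41 - 24 = 17
main commits after divergence: 35 - 24 = 11
feature is 17 commits ahead of main
main is 11 commits ahead of feature

feature ahead: 17, main ahead: 11


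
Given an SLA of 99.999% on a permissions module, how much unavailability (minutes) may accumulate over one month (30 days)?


Formula: allowed downtime = period * (100 - SLA) / 100
Period (month (30 days)) = 43200 minutes
Unavailability fraction = (100 - 99.999) / 100
Allowed downtime = 43200 * (100 - 99.999) / 100
Allowed downtime = 0.432 minutes

0.432 minutes


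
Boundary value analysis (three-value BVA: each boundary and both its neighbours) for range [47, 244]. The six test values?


Range: [47, 244]
Boundaries: just below min, min, min+1, max-1, max, just above max
Values: [46, 47, 48, 243, 244, 245]

[46, 47, 48, 243, 244, 245]


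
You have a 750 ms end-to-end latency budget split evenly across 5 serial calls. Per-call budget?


Formula: per_stage = total_budget / stages
per_stage = 750 / 5
per_stage = 150.0 ms

150.0 ms


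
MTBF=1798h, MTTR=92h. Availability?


Availability = MTBF / (MTBF + MTTR)
Availability = 1798 / (1798 + 92)
Availability = 1798 / 1890
Availability = 95.1323%

95.1323%


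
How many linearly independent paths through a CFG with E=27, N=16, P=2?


Formula: V(G) = E - N + 2P
V(G) = 27 - 16 + 2*2
V(G) = 11 + 4
V(G) = 15

15


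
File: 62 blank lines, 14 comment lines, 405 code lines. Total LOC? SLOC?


Total LOC = blank + comment + code
Total LOC = 62 + 14 + 405 = 481
SLOC (source only) = code = 405

Total LOC: 481, SLOC: 405


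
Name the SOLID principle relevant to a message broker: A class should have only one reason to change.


This describes the Single Responsibility Principle (SRP)

Single Responsibility Principle (SRP)


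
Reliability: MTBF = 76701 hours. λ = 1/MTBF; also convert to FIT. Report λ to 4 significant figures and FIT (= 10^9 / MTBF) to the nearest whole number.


Formula: λ = 1 / MTBF; FIT = λ × 1e9 = 1e9 / MTBF
λ = 1 / 76701 ≈ 1.304e-05 failures/hour
FIT = 1e9 / 76701 ≈ 13038 failures per 1e9 hours (nearest whole number)

λ = 1.304e-05 /h, FIT = 13038


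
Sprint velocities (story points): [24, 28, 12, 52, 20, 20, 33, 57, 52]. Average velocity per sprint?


Formula: Avg velocity = Total points / Number of sprints
Points: [24, 28, 12, 52, 20, 20, 33, 57, 52]
Sum = 24 + 28 + 12 + 52 + 20 + 20 + 33 + 57 + 52 = 298
Avg velocity = 298 / 9 = 33.11 points/sprint

33.11 points/sprint


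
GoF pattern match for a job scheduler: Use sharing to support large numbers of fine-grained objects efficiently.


This matches the Flyweight pattern

Flyweight


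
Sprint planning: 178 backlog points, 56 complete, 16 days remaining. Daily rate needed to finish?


Formula: Required rate = Remaining points / Days left
Remaining = 178 - 56 = 122 points
Required rate = 122 / 16 = 7.63 points/day

7.63 points/day


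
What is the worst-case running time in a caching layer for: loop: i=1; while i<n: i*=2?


Reasoning: i doubles each step so iterations are log2(n)
Complexity: O(log n)

O(log n)


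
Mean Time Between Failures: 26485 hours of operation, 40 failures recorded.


Formula: MTBF = Total operating time / Number of failures
MTBF = 26485 / 40
MTBF = 662.13 hours

662.13 hours


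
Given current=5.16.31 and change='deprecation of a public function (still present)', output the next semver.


Current: 5.16.31
Change category: 'deprecation of a public function (still present)' → minor bump
SemVer rule: minor bump → increment MINOR, reset PATCH to 0 (MAJOR unchanged)
New: 5.17.0

5.17.0


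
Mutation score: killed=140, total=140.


Mutation score = killed / total * 100
Mutation score = 140 / 140 * 100
Mutation score = 100.0%

100.0%


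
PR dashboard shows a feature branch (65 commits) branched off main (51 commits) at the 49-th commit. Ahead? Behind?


Common ancestor: commit #49
feature commits after divergence: 65 - 49 = 16
main commits after divergence: 51 - 49 = 2
feature is 16 commits ahead of main
main is 2 commits ahead of feature

feature ahead: 16, main ahead: 2


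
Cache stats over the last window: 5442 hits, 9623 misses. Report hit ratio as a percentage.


Formula: hit rate = hits / (hits + misses) * 100
hit rate = 5442 / (5442 + 9623) * 100
hit rate = 5442 / 15065 * 100
hit rate = 36.12%

36.12%


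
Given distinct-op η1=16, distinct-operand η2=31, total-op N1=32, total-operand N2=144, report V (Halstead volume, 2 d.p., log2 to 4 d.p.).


Formula: V = N * log2(η), where N = N1 + N2 and η = η1 + η2
η = 16 + 31 = 47
N = 32 + 144 = 176
log2(47) ≈ 5.5546
V = 176 * 5.5546 = 977.61

977.61


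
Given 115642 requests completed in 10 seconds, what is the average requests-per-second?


Formula: throughput = requests / seconds
throughput = 115642 / 10
throughput = 11564.2 requests/second

11564.2 requests/second


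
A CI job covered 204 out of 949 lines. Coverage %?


Coverage = covered / total * 100
Coverage = 204 / 949 * 100
Coverage = 21.5%

21.5%


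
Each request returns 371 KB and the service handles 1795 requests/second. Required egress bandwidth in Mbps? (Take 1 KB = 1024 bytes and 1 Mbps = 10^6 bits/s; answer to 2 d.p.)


Formula: Mbps = payload_bytes * RPS * 8 / 1e6
Payload per request = 371 KB = 371 * 1024 = 379904 bytes
Total bytes/sec = 379904 * 1795 = 681927680
Total bits/sec = 681927680 * 8 = 5455421440
Mbps = 5455421440 / 1e6 = 5455.42

5455.42 Mbps


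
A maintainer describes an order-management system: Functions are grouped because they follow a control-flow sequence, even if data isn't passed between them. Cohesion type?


Reasoning: Grouped by order of execution within a routine, not by data flow
Type: Procedural cohesion

Procedural cohesion


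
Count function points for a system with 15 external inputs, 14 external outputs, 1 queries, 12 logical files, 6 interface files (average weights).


UFP = EI*4 + EO*5 + EQ*4 + ILF*10 + EIF*7
UFP = 15*4 + 14*5 + 1*4 + 12*10 + 6*7
UFP = 60 + 70 + 4 + 120 + 42
UFP = 296

296


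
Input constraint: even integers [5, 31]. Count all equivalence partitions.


Constraint: even integers in [5, 31]
Class 1: x < 5 — out-of-range invalid
Class 2: x in [5,31] but odd — wrong type invalid
Class 3: x in [5,31] and even — valid
Class 4: x > 31 — out-of-range invalid
Total equivalence classes: 4

4 equivalence classes
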